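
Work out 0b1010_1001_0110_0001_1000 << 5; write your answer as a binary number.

0b1010100101100001100000000

Left shift by 5: append 5 zero bits.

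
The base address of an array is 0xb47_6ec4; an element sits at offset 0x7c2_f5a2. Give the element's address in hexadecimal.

0x130a6466

Add column by column in base 16, right to left:
  4+2 = 6
  c+a = 6 carry 1
  e+5+1 = 4 carry 1
  6+f+1 = 6 carry 1
  7+2+1 = a
  4+c = 0 carry 1
  b+7+1 = 3 carry 1
  final carry 1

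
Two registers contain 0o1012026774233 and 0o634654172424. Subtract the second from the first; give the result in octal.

Subtract column by column in base 8:
  3-4 → 7 (borrow)
  3-2-1 → 0
  2-4 → 6 (borrow)
  4-2-1 → 1
  7-7 → 0
  7-1 → 6
  6-4 → 2
  2-5 → 5 (borrow)
  0-6-1 → 1 (borrow)
  2-4-1 → 5 (borrow)
  1-3-1 → 5 (borrow)
  0-6-1 → 1 (borrow)
  1-0-1 → 0

0o155152601607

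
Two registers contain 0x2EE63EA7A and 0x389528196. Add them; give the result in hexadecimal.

Add column by column in base 16, right to left:
  A+6 = 0 carry 1
  7+9+1 = 1 carry 1
  A+1+1 = C
  E+8 = 6 carry 1
  3+2+1 = 6
  6+5 = B
  E+9 = 7 carry 1
  E+8+1 = 7 carry 1
  2+3+1 = 6

0x677B66C10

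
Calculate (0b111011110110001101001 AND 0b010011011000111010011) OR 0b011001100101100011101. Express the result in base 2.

0b111011110110001101001 AND 0b010011011000111010011 = 0b010011010000001000001.
Then OR with 0b011001100101100011101.

0b11011110101101011101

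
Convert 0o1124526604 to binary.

0b1001010100101010110110000100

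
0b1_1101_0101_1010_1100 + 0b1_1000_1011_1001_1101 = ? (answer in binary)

0b110110000101001001

Add column by column in base 2, right to left:
  0+1 = 1
  0+0 = 0
  1+1 = 0 carry 1
  1+1+1 = 1 carry 1
  0+1+1 = 0 carry 1
  1+0+1 = 0 carry 1
  0+0+1 = 1
  1+1 = 0 carry 1
  1+1+1 = 1 carry 1
  0+1+1 = 0 carry 1
  1+0+1 = 0 carry 1
  0+1+1 = 0 carry 1
  1+0+1 = 0 carry 1
  0+0+1 = 1
  1+0 = 1
  1+1 = 0 carry 1
  1+1+1 = 1 carry 1
  final carry 1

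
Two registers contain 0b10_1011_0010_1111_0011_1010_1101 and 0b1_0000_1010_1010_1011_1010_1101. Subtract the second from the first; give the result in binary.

0b1101010000100100000000000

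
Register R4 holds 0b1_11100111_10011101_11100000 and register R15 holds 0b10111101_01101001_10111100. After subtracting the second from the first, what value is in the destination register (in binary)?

0b1001010100011010000100100

Subtract column by column in base 2:
  0-0 → 0
  0-0 → 0
  0-1 → 1 (borrow)
  0-1-1 → 0 (borrow)
  0-1-1 → 0 (borrow)
  1-1-1 → 1 (borrow)
  1-0-1 → 0
  1-1 → 0
  1-1 → 0
  0-0 → 0
  1-0 → 1
  1-1 → 0
  1-0 → 1
  0-1 → 1 (borrow)
  0-1-1 → 0 (borrow)
  1-0-1 → 0
  1-1 → 0
  1-0 → 1
  1-1 → 0
  0-1 → 1 (borrow)
  0-1-1 → 0 (borrow)
  1-1-1 → 1 (borrow)
  1-0-1 → 0
  1-1 → 0
  1-0 → 1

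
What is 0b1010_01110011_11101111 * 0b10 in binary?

0b101001110011111011110

Multiply each base-2 digit by 2, carrying:
  1×2 = 2 → write 0 carry 1
  1×2+1 = 3 → write 1 carry 1
  1×2+1 = 3 → write 1 carry 1
  1×2+1 = 3 → write 1 carry 1
  0×2+1 = 1 → write 1
  1×2 = 2 → write 0 carry 1
  1×2+1 = 3 → write 1 carry 1
  1×2+1 = 3 → write 1 carry 1
  1×2+1 = 3 → write 1 carry 1
  1×2+1 = 3 → write 1 carry 1
  0×2+1 = 1 → write 1
  0×2 = 0 → write 0
  1×2 = 2 → write 0 carry 1
  1×2+1 = 3 → write 1 carry 1
  1×2+1 = 3 → write 1 carry 1
  0×2+1 = 1 → write 1
  0×2 = 0 → write 0
  1×2 = 2 → write 0 carry 1
  0×2+1 = 1 → write 1
  1×2 = 2 → write 0 carry 1
  remaining carry: 1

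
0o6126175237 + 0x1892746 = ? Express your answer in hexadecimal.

0x32E221E5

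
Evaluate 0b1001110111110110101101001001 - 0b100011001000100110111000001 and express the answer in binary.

Subtract column by column in base 2:
  1-1 → 0
  0-0 → 0
  0-0 → 0
  1-0 → 1
  0-0 → 0
  0-0 → 0
  1-1 → 0
  0-1 → 1 (borrow)
  1-1-1 → 1 (borrow)
  1-0-1 → 0
  0-1 → 1 (borrow)
  1-1-1 → 1 (borrow)
  0-0-1 → 1 (borrow)
  1-0-1 → 0
  1-1 → 0
  0-0 → 0
  1-0 → 1
  1-0 → 1
  1-1 → 0
  1-0 → 1
  1-0 → 1
  0-1 → 1 (borrow)
  1-1-1 → 1 (borrow)
  1-0-1 → 0
  1-0 → 1
  0-0 → 0
  0-1 → 1 (borrow)
  1-0-1 → 0

0b101011110110001110110001000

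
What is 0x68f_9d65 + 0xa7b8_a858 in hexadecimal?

Add column by column in base 16, right to left:
  5+8 = d
  6+5 = b
  d+8 = 5 carry 1
  9+a+1 = 4 carry 1
  f+8+1 = 8 carry 1
  8+b+1 = 4 carry 1
  6+7+1 = e
  0+a = a

0xae4845bd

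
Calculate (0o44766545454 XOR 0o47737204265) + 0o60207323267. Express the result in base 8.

0o63261265120

First 0o44766545454 XOR 0o47737204265 = 0o03051741631.
Add column by column in base 8, right to left:
  1+7 = 0 carry 1
  3+6+1 = 2 carry 1
  6+2+1 = 1 carry 1
  1+3+1 = 5
  4+2 = 6
  7+3 = 2 carry 1
  1+7+1 = 1 carry 1
  5+0+1 = 6
  0+2 = 2
  3+0 = 3
  0+6 = 6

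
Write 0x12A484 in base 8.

0o4522204

Expand each hex digit to 4 bits: 1=0001 2=0010 A=1010 4=0100 8=1000 4=0100.
Group the bits in threes: 100 101 010 010 010 000 100 → 4522204.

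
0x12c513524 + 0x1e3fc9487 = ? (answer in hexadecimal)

Add column by column in base 16, right to left:
  4+7 = b
  2+8 = a
  5+4 = 9
  3+9 = c
  1+c = d
  5+f = 4 carry 1
  c+3+1 = 0 carry 1
  2+e+1 = 1 carry 1
  1+1+1 = 3

0x3104dc9ab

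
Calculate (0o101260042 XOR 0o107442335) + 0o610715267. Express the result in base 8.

First 0o101260042 XOR 0o107442335 = 0o006622377.
Add column by column in base 8, right to left:
  7+7 = 6 carry 1
  7+6+1 = 6 carry 1
  3+2+1 = 6
  2+5 = 7
  2+1 = 3
  6+7 = 5 carry 1
  6+0+1 = 7
  0+1 = 1
  0+6 = 6

0o617537666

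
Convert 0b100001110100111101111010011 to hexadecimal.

0x43a7bd3

Group the bits into nibbles: 0100 0011 1010 0111 1011 1101 0011 → 43a7bd3.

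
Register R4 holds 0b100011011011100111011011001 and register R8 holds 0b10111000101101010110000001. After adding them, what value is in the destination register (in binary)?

Add column by column in base 2, right to left:
  1+1 = 0 carry 1
  0+0+1 = 1
  0+0 = 0
  1+0 = 1
  1+0 = 1
  0+0 = 0
  1+0 = 1
  1+1 = 0 carry 1
  0+1+1 = 0 carry 1
  1+0+1 = 0 carry 1
  1+1+1 = 1 carry 1
  1+0+1 = 0 carry 1
  0+1+1 = 0 carry 1
  0+0+1 = 1
  1+1 = 0 carry 1
  1+1+1 = 1 carry 1
  1+0+1 = 0 carry 1
  0+1+1 = 0 carry 1
  1+0+1 = 0 carry 1
  1+0+1 = 0 carry 1
  0+0+1 = 1
  1+1 = 0 carry 1
  1+1+1 = 1 carry 1
  0+1+1 = 0 carry 1
  0+0+1 = 1
  0+1 = 1
  1+0 = 1

0b111010100001010010001011010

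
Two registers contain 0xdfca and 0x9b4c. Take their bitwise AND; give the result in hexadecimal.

AND each hex digit independently (no carries):
  d&9=9, f&b=b, c&4=4, a&c=8

0x9b48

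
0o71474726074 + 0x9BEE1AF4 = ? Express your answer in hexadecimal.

0o71474726074 = 0x1CCF3AC3C in hexadecimal.
Add column by column in base 16, right to left:
  C+4 = 0 carry 1
  3+F+1 = 3 carry 1
  C+A+1 = 7 carry 1
  A+1+1 = C
  3+E = 1 carry 1
  F+E+1 = E carry 1
  C+B+1 = 8 carry 1
  C+9+1 = 6 carry 1
  1+0+1 = 2

0x268E1C730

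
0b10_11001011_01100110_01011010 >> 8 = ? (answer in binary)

0b101100101101100110

Right shift by 8: drop the 8 least-significant bits.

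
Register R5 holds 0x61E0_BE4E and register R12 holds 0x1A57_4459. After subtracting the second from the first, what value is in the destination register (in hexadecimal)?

Subtract column by column in base 16:
  E-9 → 5
  4-5 → F (borrow)
  E-4-1 → 9
  B-4 → 7
  0-7 → 9 (borrow)
  E-5-1 → 8
  1-A → 7 (borrow)
  6-1-1 → 4

0x478979F5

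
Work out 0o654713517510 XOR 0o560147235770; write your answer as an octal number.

0o334654722260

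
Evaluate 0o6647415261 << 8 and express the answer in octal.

8 bits is not a whole number of base-8 digits; in binary: 110110100111100001101010110001 << 8 = 11011010011110000110101011000100000000.

0o3323606530400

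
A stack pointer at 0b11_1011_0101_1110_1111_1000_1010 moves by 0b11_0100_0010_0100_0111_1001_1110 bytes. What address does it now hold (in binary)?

0b110111110000011011100101000

Add column by column in base 2, right to left:
  0+0 = 0
  1+1 = 0 carry 1
  0+1+1 = 0 carry 1
  1+1+1 = 1 carry 1
  0+1+1 = 0 carry 1
  0+0+1 = 1
  0+0 = 0
  1+1 = 0 carry 1
  1+1+1 = 1 carry 1
  1+1+1 = 1 carry 1
  1+1+1 = 1 carry 1
  1+0+1 = 0 carry 1
  0+0+1 = 1
  1+0 = 1
  1+1 = 0 carry 1
  1+0+1 = 0 carry 1
  1+0+1 = 0 carry 1
  0+1+1 = 0 carry 1
  1+0+1 = 0 carry 1
  0+0+1 = 1
  1+0 = 1
  1+0 = 1
  0+1 = 1
  1+0 = 1
  1+1 = 0 carry 1
  1+1+1 = 1 carry 1
  final carry 1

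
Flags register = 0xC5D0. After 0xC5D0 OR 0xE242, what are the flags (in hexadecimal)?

OR each hex digit independently (no carries):
  C|E=E, 5|2=7, D|4=D, 0|2=2

0xE7D2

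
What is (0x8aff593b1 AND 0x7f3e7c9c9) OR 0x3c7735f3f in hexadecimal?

0x8aff593b1 AND 0x7f3e7c9c9 = 0x0a3e58181.
Then OR with 0x3c7735f3f.

0x3e7f7dfbf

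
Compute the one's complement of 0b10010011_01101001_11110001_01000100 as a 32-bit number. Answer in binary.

Invert each bit: 10010011011010011111000101000100 → 01101100100101100000111010111011.

0b01101100100101100000111010111011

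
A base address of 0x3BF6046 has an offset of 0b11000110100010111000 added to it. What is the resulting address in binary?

0x3BF6046 = 0b11101111110110000001000110 in binary.
Add column by column in base 2, right to left:
  0+0 = 0
  1+0 = 1
  1+0 = 1
  0+1 = 1
  0+1 = 1
  0+1 = 1
  1+0 = 1
  0+1 = 1
  0+0 = 0
  0+0 = 0
  0+0 = 0
  0+1 = 1
  0+0 = 0
  1+1 = 0 carry 1
  1+1+1 = 1 carry 1
  0+0+1 = 1
  1+0 = 1
  1+0 = 1
  1+1 = 0 carry 1
  1+1+1 = 1 carry 1
  1+0+1 = 0 carry 1
  1+0+1 = 0 carry 1
  0+0+1 = 1
  1+0 = 1
  1+0 = 1
  1+0 = 1

0b11110010111100100011111110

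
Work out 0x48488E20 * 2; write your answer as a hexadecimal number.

Multiply each base-16 digit by 2, carrying:
  0×2 = 0 → write 0
  2×2 = 4 → write 4
  E×2 = 28 → write C carry 1
  8×2+1 = 17 → write 1 carry 1
  8×2+1 = 17 → write 1 carry 1
  4×2+1 = 9 → write 9
  8×2 = 16 → write 0 carry 1
  4×2+1 = 9 → write 9

0x90911C40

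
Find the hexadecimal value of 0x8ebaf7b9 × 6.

0x35861ce56

Multiply each base-16 digit by 6, carrying:
  9×6 = 54 → write 6 carry 3
  b×6+3 = 69 → write 5 carry 4
  7×6+4 = 46 → write e carry 2
  f×6+2 = 92 → write c carry 5
  a×6+5 = 65 → write 1 carry 4
  b×6+4 = 70 → write 6 carry 4
  e×6+4 = 88 → write 8 carry 5
  8×6+5 = 53 → write 5 carry 3
  remaining carry: 3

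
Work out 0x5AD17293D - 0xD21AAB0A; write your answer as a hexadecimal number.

0x4DAFC7E33

Subtract column by column in base 16:
  D-A → 3
  3-0 → 3
  9-B → E (borrow)
  2-A-1 → 7 (borrow)
  7-A-1 → C (borrow)
  1-1-1 → F (borrow)
  D-2-1 → A
  A-D → D (borrow)
  5-0-1 → 4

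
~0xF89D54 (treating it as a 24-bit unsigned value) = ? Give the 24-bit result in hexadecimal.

Each hex digit d becomes F−d:
  F→0, 8→7, 9→6, D→2, 5→A, 4→B

0x0762AB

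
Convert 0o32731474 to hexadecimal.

0x6bb33c

Each octal digit is 3 bits: 3=011 2=010 7=111 3=011 1=001 4=100 7=111 4=100.
Group the bits into nibbles: 0110 1011 1011 0011 0011 1100 → 6bb33c.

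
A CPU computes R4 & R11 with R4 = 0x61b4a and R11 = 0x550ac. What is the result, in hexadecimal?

AND each hex digit independently (no carries):
  6&5=4, 1&5=1, b&0=0, 4&a=0, a&c=8

0x41008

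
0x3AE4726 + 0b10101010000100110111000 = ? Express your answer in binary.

0x3AE4726 = 0b11101011100100011100100110 in binary.
Add column by column in base 2, right to left:
  0+0 = 0
  1+0 = 1
  1+0 = 1
  0+1 = 1
  0+1 = 1
  1+1 = 0 carry 1
  0+0+1 = 1
  0+1 = 1
  1+1 = 0 carry 1
  1+0+1 = 0 carry 1
  1+0+1 = 0 carry 1
  0+1+1 = 0 carry 1
  0+0+1 = 1
  0+0 = 0
  1+0 = 1
  0+0 = 0
  0+1 = 1
  1+0 = 1
  1+1 = 0 carry 1
  1+0+1 = 0 carry 1
  0+1+1 = 0 carry 1
  1+0+1 = 0 carry 1
  0+1+1 = 0 carry 1
  1+0+1 = 0 carry 1
  1+0+1 = 0 carry 1
  1+0+1 = 0 carry 1
  final carry 1

0b100000000110101000011011110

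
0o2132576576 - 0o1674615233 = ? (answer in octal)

0o235761343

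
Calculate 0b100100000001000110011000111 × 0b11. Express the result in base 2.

0b1101100000011010011001010101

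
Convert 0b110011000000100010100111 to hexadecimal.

Group the bits into nibbles: 1100 1100 0000 1000 1010 0111 → cc08a7.

0xcc08a7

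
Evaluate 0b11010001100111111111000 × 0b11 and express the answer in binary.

0b1001110100110111111101000

Multiply each base-2 digit by 3, carrying:
  0×3 = 0 → write 0
  0×3 = 0 → write 0
  0×3 = 0 → write 0
  1×3 = 3 → write 1 carry 1
  1×3+1 = 4 → write 0 carry 2
  1×3+2 = 5 → write 1 carry 2
  1×3+2 = 5 → write 1 carry 2
  1×3+2 = 5 → write 1 carry 2
  1×3+2 = 5 → write 1 carry 2
  1×3+2 = 5 → write 1 carry 2
  1×3+2 = 5 → write 1 carry 2
  1×3+2 = 5 → write 1 carry 2
  0×3+2 = 2 → write 0 carry 1
  0×3+1 = 1 → write 1
  1×3 = 3 → write 1 carry 1
  1×3+1 = 4 → write 0 carry 2
  0×3+2 = 2 → write 0 carry 1
  0×3+1 = 1 → write 1
  0×3 = 0 → write 0
  1×3 = 3 → write 1 carry 1
  0×3+1 = 1 → write 1
  1×3 = 3 → write 1 carry 1
  1×3+1 = 4 → write 0 carry 2
  remaining carry: 10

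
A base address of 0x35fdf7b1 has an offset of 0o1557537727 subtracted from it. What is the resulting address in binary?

0b101000001111110011011111011010

0x35fdf7b1 = 0b110101111111011111011110110001 in binary.
0o1557537727 = 0b1101101111101011111111010111 in binary.
Subtract column by column in base 2:
  1-1 → 0
  0-1 → 1 (borrow)
  0-1-1 → 0 (borrow)
  0-0-1 → 1 (borrow)
  1-1-1 → 1 (borrow)
  1-0-1 → 0
  0-1 → 1 (borrow)
  1-1-1 → 1 (borrow)
  1-1-1 → 1 (borrow)
  1-1-1 → 1 (borrow)
  1-1-1 → 1 (borrow)
  0-1-1 → 0 (borrow)
  1-1-1 → 1 (borrow)
  1-1-1 → 1 (borrow)
  1-0-1 → 0
  1-1 → 0
  1-0 → 1
  0-1 → 1 (borrow)
  1-1-1 → 1 (borrow)
  1-1-1 → 1 (borrow)
  1-1-1 → 1 (borrow)
  1-1-1 → 1 (borrow)
  1-0-1 → 0
  1-1 → 0
  1-1 → 0
  0-0 → 0
  1-1 → 0
  0-1 → 1 (borrow)
  1-0-1 → 0
  1-0 → 1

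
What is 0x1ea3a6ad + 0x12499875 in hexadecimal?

0x30ed3f22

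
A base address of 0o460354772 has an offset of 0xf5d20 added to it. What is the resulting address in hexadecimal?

0x4d1371a

0o460354772 = 0x4c1d9fa in hexadecimal.
Add column by column in base 16, right to left:
  a+0 = a
  f+2 = 1 carry 1
  9+d+1 = 7 carry 1
  d+5+1 = 3 carry 1
  1+f+1 = 1 carry 1
  c+0+1 = d
  4+0 = 4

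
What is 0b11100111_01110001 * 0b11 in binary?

0b101011011001010011

Multiply each base-2 digit by 3, carrying:
  1×3 = 3 → write 1 carry 1
  0×3+1 = 1 → write 1
  0×3 = 0 → write 0
  0×3 = 0 → write 0
  1×3 = 3 → write 1 carry 1
  1×3+1 = 4 → write 0 carry 2
  1×3+2 = 5 → write 1 carry 2
  0×3+2 = 2 → write 0 carry 1
  1×3+1 = 4 → write 0 carry 2
  1×3+2 = 5 → write 1 carry 2
  1×3+2 = 5 → write 1 carry 2
  0×3+2 = 2 → write 0 carry 1
  0×3+1 = 1 → write 1
  1×3 = 3 → write 1 carry 1
  1×3+1 = 4 → write 0 carry 2
  1×3+2 = 5 → write 1 carry 2
  remaining carry: 10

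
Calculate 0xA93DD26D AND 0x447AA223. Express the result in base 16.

AND each hex digit independently (no carries):
  A&4=0, 9&4=0, 3&7=3, D&A=8, D&A=8, 2&2=2, 6&2=2, D&3=1

0x00388221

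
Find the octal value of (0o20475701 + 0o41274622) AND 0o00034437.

Add column by column in base 8, right to left:
  1+2 = 3
  0+2 = 2
  7+6 = 5 carry 1
  5+4+1 = 2 carry 1
  7+7+1 = 7 carry 1
  4+2+1 = 7
  0+1 = 1
  2+4 = 6
Sum = 0o61772523; now AND with 0o00034437:
  6&0=0, 1&0=0, 7&0=0, 7&3=3, 2&4=0, 5&4=4, 2&3=2, 3&7=3

0o30423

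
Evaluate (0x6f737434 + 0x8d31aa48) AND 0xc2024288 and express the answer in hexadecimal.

Add column by column in base 16, right to left:
  4+8 = c
  3+4 = 7
  4+a = e
  7+a = 1 carry 1
  3+1+1 = 5
  7+3 = a
  f+d = c carry 1
  6+8+1 = f
Sum = 0xfca51e7c; now AND with 0xc2024288:
  f&c=c, c&2=0, a&0=0, 5&2=0, 1&4=0, e&2=2, 7&8=0, c&8=8

0xc0000208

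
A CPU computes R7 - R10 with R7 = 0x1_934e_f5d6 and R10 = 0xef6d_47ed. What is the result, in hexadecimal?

0xa3e1ade9

Subtract column by column in base 16:
  6-d → 9 (borrow)
  d-e-1 → e (borrow)
  5-7-1 → d (borrow)
  f-4-1 → a
  e-d → 1
  4-6 → e (borrow)
  3-f-1 → 3 (borrow)
  9-e-1 → a (borrow)
  1-0-1 → 0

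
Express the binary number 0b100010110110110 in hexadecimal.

Group the bits into nibbles: 0100 0101 1011 0110 → 45B6.

0x45B6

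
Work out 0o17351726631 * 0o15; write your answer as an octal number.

0o310740750305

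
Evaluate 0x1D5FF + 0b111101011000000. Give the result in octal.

0o450277

0x1D5FF = 0o352777 in octal.
0b111101011000000 = 0o75300 in octal.
Add column by column in base 8, right to left:
  7+0 = 7
  7+0 = 7
  7+3 = 2 carry 1
  2+5+1 = 0 carry 1
  5+7+1 = 5 carry 1
  3+0+1 = 4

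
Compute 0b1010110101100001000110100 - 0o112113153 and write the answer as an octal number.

0o14425711

0b1010110101100001000110100 = 0o126541064 in octal.
Subtract column by column in base 8:
  4-3 → 1
  6-5 → 1
  0-1 → 7 (borrow)
  1-3-1 → 5 (borrow)
  4-1-1 → 2
  5-1 → 4
  6-2 → 4
  2-1 → 1
  1-1 → 0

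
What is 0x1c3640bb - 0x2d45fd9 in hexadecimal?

0x1961e0e2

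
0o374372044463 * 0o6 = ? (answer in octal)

0o2752734333462

Multiply each base-8 digit by 6, carrying:
  3×6 = 18 → write 2 carry 2
  6×6+2 = 38 → write 6 carry 4
  4×6+4 = 28 → write 4 carry 3
  4×6+3 = 27 → write 3 carry 3
  4×6+3 = 27 → write 3 carry 3
  0×6+3 = 3 → write 3
  2×6 = 12 → write 4 carry 1
  7×6+1 = 43 → write 3 carry 5
  3×6+5 = 23 → write 7 carry 2
  4×6+2 = 26 → write 2 carry 3
  7×6+3 = 45 → write 5 carry 5
  3×6+5 = 23 → write 7 carry 2
  remaining carry: 2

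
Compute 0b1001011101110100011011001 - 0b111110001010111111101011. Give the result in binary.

Subtract column by column in base 2:
  1-1 → 0
  0-1 → 1 (borrow)
  0-0-1 → 1 (borrow)
  1-1-1 → 1 (borrow)
  1-0-1 → 0
  0-1 → 1 (borrow)
  1-1-1 → 1 (borrow)
  1-1-1 → 1 (borrow)
  0-1-1 → 0 (borrow)
  0-1-1 → 0 (borrow)
  0-1-1 → 0 (borrow)
  1-1-1 → 1 (borrow)
  0-0-1 → 1 (borrow)
  1-1-1 → 1 (borrow)
  1-0-1 → 0
  1-1 → 0
  0-0 → 0
  1-0 → 1
  1-0 → 1
  1-1 → 0
  0-1 → 1 (borrow)
  1-1-1 → 1 (borrow)
  0-1-1 → 0 (borrow)
  0-1-1 → 0 (borrow)
  1-0-1 → 0

0b1101100011100011101110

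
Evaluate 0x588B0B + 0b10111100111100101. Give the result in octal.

0x588B0B = 0o26105413 in octal.
0b10111100111100101 = 0o274745 in octal.
Add column by column in base 8, right to left:
  3+5 = 0 carry 1
  1+4+1 = 6
  4+7 = 3 carry 1
  5+4+1 = 2 carry 1
  0+7+1 = 0 carry 1
  1+2+1 = 4
  6+0 = 6
  2+0 = 2

0o26402360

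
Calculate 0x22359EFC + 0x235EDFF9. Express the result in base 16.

Add column by column in base 16, right to left:
  C+9 = 5 carry 1
  F+F+1 = F carry 1
  E+F+1 = E carry 1
  9+D+1 = 7 carry 1
  5+E+1 = 4 carry 1
  3+5+1 = 9
  2+3 = 5
  2+2 = 4

0x45947EF5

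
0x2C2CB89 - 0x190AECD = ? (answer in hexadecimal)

Subtract column by column in base 16:
  9-D → C (borrow)
  8-C-1 → B (borrow)
  B-E-1 → C (borrow)
  C-A-1 → 1
  2-0 → 2
  C-9 → 3
  2-1 → 1

0x1321CBC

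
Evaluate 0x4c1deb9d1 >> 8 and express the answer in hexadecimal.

0x4c1deb9

Shifting right by 8 bits = 2 hex digits: drop the last 2.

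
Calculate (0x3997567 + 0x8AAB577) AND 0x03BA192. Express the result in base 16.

0x2092

Add column by column in base 16, right to left:
  7+7 = E
  6+7 = D
  5+5 = A
  7+B = 2 carry 1
  9+A+1 = 4 carry 1
  9+A+1 = 4 carry 1
  3+8+1 = C
Sum = 0xC442ADE; now AND with 0x03BA192:
  C&0=0, 4&3=0, 4&B=0, 2&A=2, A&1=0, D&9=9, E&2=2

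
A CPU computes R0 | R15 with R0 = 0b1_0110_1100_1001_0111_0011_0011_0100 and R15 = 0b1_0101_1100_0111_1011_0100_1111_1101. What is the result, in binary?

0b10111110011111111011111111101

OR bit by bit (1 where either bit is 1):
  10110110010010111001100110100
| 10101110001111011010011111101
= 10111110011111111011111111101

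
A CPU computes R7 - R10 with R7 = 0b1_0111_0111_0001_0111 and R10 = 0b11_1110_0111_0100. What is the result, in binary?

0b10011100010100011

Subtract column by column in base 2:
  1-0 → 1
  1-0 → 1
  1-1 → 0
  0-0 → 0
  1-1 → 0
  0-1 → 1 (borrow)
  0-1-1 → 0 (borrow)
  0-0-1 → 1 (borrow)
  1-0-1 → 0
  1-1 → 0
  1-1 → 0
  0-1 → 1 (borrow)
  1-1-1 → 1 (borrow)
  1-1-1 → 1 (borrow)
  1-0-1 → 0
  0-0 → 0
  1-0 → 1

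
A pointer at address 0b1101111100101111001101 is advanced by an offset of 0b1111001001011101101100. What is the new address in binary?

0b11101000110001100111001

Add column by column in base 2, right to left:
  1+0 = 1
  0+0 = 0
  1+1 = 0 carry 1
  1+1+1 = 1 carry 1
  0+0+1 = 1
  0+1 = 1
  1+1 = 0 carry 1
  1+0+1 = 0 carry 1
  1+1+1 = 1 carry 1
  1+1+1 = 1 carry 1
  0+1+1 = 0 carry 1
  1+0+1 = 0 carry 1
  0+1+1 = 0 carry 1
  0+0+1 = 1
  1+0 = 1
  1+1 = 0 carry 1
  1+0+1 = 0 carry 1
  1+0+1 = 0 carry 1
  1+1+1 = 1 carry 1
  0+1+1 = 0 carry 1
  1+1+1 = 1 carry 1
  1+1+1 = 1 carry 1
  final carry 1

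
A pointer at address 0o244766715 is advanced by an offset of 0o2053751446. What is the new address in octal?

0o2320740363

Add column by column in base 8, right to left:
  5+6 = 3 carry 1
  1+4+1 = 6
  7+4 = 3 carry 1
  6+1+1 = 0 carry 1
  6+5+1 = 4 carry 1
  7+7+1 = 7 carry 1
  4+3+1 = 0 carry 1
  4+5+1 = 2 carry 1
  2+0+1 = 3
  0+2 = 2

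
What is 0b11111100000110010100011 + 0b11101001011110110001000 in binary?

Add column by column in base 2, right to left:
  1+0 = 1
  1+0 = 1
  0+0 = 0
  0+1 = 1
  0+0 = 0
  1+0 = 1
  0+0 = 0
  1+1 = 0 carry 1
  0+1+1 = 0 carry 1
  0+0+1 = 1
  1+1 = 0 carry 1
  1+1+1 = 1 carry 1
  0+1+1 = 0 carry 1
  0+1+1 = 0 carry 1
  0+0+1 = 1
  0+1 = 1
  0+0 = 0
  1+0 = 1
  1+1 = 0 carry 1
  1+0+1 = 0 carry 1
  1+1+1 = 1 carry 1
  1+1+1 = 1 carry 1
  1+1+1 = 1 carry 1
  final carry 1

0b111100101100101000101011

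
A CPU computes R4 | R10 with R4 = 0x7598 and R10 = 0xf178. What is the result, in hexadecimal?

OR each hex digit independently (no carries):
  7|f=f, 5|1=5, 9|7=f, 8|8=8

0xf5f8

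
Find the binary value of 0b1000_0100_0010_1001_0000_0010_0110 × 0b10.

0b10000100001010010000001001100

Multiply each base-2 digit by 2, carrying:
  0×2 = 0 → write 0
  1×2 = 2 → write 0 carry 1
  1×2+1 = 3 → write 1 carry 1
  0×2+1 = 1 → write 1
  0×2 = 0 → write 0
  1×2 = 2 → write 0 carry 1
  0×2+1 = 1 → write 1
  0×2 = 0 → write 0
  0×2 = 0 → write 0
  0×2 = 0 → write 0
  0×2 = 0 → write 0
  0×2 = 0 → write 0
  1×2 = 2 → write 0 carry 1
  0×2+1 = 1 → write 1
  0×2 = 0 → write 0
  1×2 = 2 → write 0 carry 1
  0×2+1 = 1 → write 1
  1×2 = 2 → write 0 carry 1
  0×2+1 = 1 → write 1
  0×2 = 0 → write 0
  0×2 = 0 → write 0
  0×2 = 0 → write 0
  1×2 = 2 → write 0 carry 1
  0×2+1 = 1 → write 1
  0×2 = 0 → write 0
  0×2 = 0 → write 0
  0×2 = 0 → write 0
  1×2 = 2 → write 0 carry 1
  remaining carry: 1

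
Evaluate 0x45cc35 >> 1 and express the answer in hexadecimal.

1 bits is not a whole number of base-16 digits; in binary: 10001011100110000110101 >> 1 = 1000101110011000011010.

0x22e61a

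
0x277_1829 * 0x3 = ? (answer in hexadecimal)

0x765487B

Multiply each base-16 digit by 3, carrying:
  9×3 = 27 → write B carry 1
  2×3+1 = 7 → write 7
  8×3 = 24 → write 8 carry 1
  1×3+1 = 4 → write 4
  7×3 = 21 → write 5 carry 1
  7×3+1 = 22 → write 6 carry 1
  2×3+1 = 7 → write 7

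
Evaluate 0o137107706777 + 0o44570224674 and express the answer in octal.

Add column by column in base 8, right to left:
  7+4 = 3 carry 1
  7+7+1 = 7 carry 1
  7+6+1 = 6 carry 1
  6+4+1 = 3 carry 1
  0+2+1 = 3
  7+2 = 1 carry 1
  7+0+1 = 0 carry 1
  0+7+1 = 0 carry 1
  1+5+1 = 7
  7+4 = 3 carry 1
  3+4+1 = 0 carry 1
  1+0+1 = 2

0o203700133673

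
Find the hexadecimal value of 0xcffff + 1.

0xd0000

The trailing 4 digits are F (max in base 16), so adding 1 cascades: they roll to 0 and the next digit up increments.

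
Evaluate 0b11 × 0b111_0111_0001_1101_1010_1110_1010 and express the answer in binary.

0b10110010101011001000010111110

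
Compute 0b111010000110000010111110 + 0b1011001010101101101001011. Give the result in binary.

0b10010011011011110000001001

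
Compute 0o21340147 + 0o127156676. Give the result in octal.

Add column by column in base 8, right to left:
  7+6 = 5 carry 1
  4+7+1 = 4 carry 1
  1+6+1 = 0 carry 1
  0+6+1 = 7
  4+5 = 1 carry 1
  3+1+1 = 5
  1+7 = 0 carry 1
  2+2+1 = 5
  0+1 = 1

0o150517045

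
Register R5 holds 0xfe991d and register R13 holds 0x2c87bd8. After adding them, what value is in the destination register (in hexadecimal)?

0x3c714f5

Add column by column in base 16, right to left:
  d+8 = 5 carry 1
  1+d+1 = f
  9+b = 4 carry 1
  9+7+1 = 1 carry 1
  e+8+1 = 7 carry 1
  f+c+1 = c carry 1
  0+2+1 = 3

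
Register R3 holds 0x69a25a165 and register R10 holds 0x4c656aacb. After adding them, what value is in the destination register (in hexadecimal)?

0xb607c4c30

Add column by column in base 16, right to left:
  5+b = 0 carry 1
  6+c+1 = 3 carry 1
  1+a+1 = c
  a+a = 4 carry 1
  5+6+1 = c
  2+5 = 7
  a+6 = 0 carry 1
  9+c+1 = 6 carry 1
  6+4+1 = b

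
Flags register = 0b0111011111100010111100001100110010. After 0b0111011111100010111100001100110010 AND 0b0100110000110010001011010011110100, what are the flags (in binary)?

0b0100010000100010001000000000110000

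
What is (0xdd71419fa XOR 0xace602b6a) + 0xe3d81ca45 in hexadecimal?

First 0xdd71419fa XOR 0xace602b6a = 0x719743290.
Add column by column in base 16, right to left:
  0+5 = 5
  9+4 = d
  2+a = c
  3+c = f
  4+1 = 5
  7+8 = f
  9+d = 6 carry 1
  1+3+1 = 5
  7+e = 5 carry 1
  final carry 1

0x1556f5fcd5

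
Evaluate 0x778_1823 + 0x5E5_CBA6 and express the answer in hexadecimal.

0xD5DE3C9

Add column by column in base 16, right to left:
  3+6 = 9
  2+A = C
  8+B = 3 carry 1
  1+C+1 = E
  8+5 = D
  7+E = 5 carry 1
  7+5+1 = D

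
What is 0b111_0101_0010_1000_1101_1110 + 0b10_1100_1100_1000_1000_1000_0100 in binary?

Add column by column in base 2, right to left:
  0+0 = 0
  1+0 = 1
  1+1 = 0 carry 1
  1+0+1 = 0 carry 1
  1+0+1 = 0 carry 1
  0+0+1 = 1
  1+0 = 1
  1+1 = 0 carry 1
  0+0+1 = 1
  0+0 = 0
  0+0 = 0
  1+1 = 0 carry 1
  0+0+1 = 1
  1+0 = 1
  0+0 = 0
  0+1 = 1
  1+0 = 1
  0+0 = 0
  1+1 = 0 carry 1
  0+1+1 = 0 carry 1
  1+0+1 = 0 carry 1
  1+0+1 = 0 carry 1
  1+1+1 = 1 carry 1
  0+1+1 = 0 carry 1
  0+0+1 = 1
  0+1 = 1

0b11010000011011000101100010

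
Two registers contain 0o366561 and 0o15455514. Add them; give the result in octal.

0o16044275

Add column by column in base 8, right to left:
  1+4 = 5
  6+1 = 7
  5+5 = 2 carry 1
  6+5+1 = 4 carry 1
  6+5+1 = 4 carry 1
  3+4+1 = 0 carry 1
  0+5+1 = 6
  0+1 = 1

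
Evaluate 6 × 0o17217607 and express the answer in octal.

0o133536452

Multiply each base-8 digit by 6, carrying:
  7×6 = 42 → write 2 carry 5
  0×6+5 = 5 → write 5
  6×6 = 36 → write 4 carry 4
  7×6+4 = 46 → write 6 carry 5
  1×6+5 = 11 → write 3 carry 1
  2×6+1 = 13 → write 5 carry 1
  7×6+1 = 43 → write 3 carry 5
  1×6+5 = 11 → write 3 carry 1
  remaining carry: 1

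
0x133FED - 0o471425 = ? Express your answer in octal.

0x133FED = 0o4637755 in octal.
Subtract column by column in base 8:
  5-5 → 0
  5-2 → 3
  7-4 → 3
  7-1 → 6
  3-7 → 4 (borrow)
  6-4-1 → 1
  4-0 → 4

0o4146330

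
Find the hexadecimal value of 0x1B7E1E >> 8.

0x1B7E

Shifting right by 8 bits = 2 hex digits: drop the last 2.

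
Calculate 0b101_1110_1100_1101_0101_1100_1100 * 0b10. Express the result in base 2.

0b1011110110011010101110011000

Multiply each base-2 digit by 2, carrying:
  0×2 = 0 → write 0
  0×2 = 0 → write 0
  1×2 = 2 → write 0 carry 1
  1×2+1 = 3 → write 1 carry 1
  0×2+1 = 1 → write 1
  0×2 = 0 → write 0
  1×2 = 2 → write 0 carry 1
  1×2+1 = 3 → write 1 carry 1
  1×2+1 = 3 → write 1 carry 1
  0×2+1 = 1 → write 1
  1×2 = 2 → write 0 carry 1
  0×2+1 = 1 → write 1
  1×2 = 2 → write 0 carry 1
  0×2+1 = 1 → write 1
  1×2 = 2 → write 0 carry 1
  1×2+1 = 3 → write 1 carry 1
  0×2+1 = 1 → write 1
  0×2 = 0 → write 0
  1×2 = 2 → write 0 carry 1
  1×2+1 = 3 → write 1 carry 1
  0×2+1 = 1 → write 1
  1×2 = 2 → write 0 carry 1
  1×2+1 = 3 → write 1 carry 1
  1×2+1 = 3 → write 1 carry 1
  1×2+1 = 3 → write 1 carry 1
  0×2+1 = 1 → write 1
  1×2 = 2 → write 0 carry 1
  remaining carry: 1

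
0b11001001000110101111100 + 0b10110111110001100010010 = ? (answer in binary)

0b110000000111000010001110

Add column by column in base 2, right to left:
  0+0 = 0
  0+1 = 1
  1+0 = 1
  1+0 = 1
  1+1 = 0 carry 1
  1+0+1 = 0 carry 1
  1+0+1 = 0 carry 1
  0+0+1 = 1
  1+1 = 0 carry 1
  0+1+1 = 0 carry 1
  1+0+1 = 0 carry 1
  1+0+1 = 0 carry 1
  0+0+1 = 1
  0+1 = 1
  0+1 = 1
  1+1 = 0 carry 1
  0+1+1 = 0 carry 1
  0+1+1 = 0 carry 1
  1+0+1 = 0 carry 1
  0+1+1 = 0 carry 1
  0+1+1 = 0 carry 1
  1+0+1 = 0 carry 1
  1+1+1 = 1 carry 1
  final carry 1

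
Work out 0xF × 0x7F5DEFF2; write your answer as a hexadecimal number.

Multiply each base-16 digit by 15, carrying:
  2×15 = 30 → write E carry 1
  F×15+1 = 226 → write 2 carry 14
  F×15+14 = 239 → write F carry 14
  E×15+14 = 224 → write 0 carry 14
  D×15+14 = 209 → write 1 carry 13
  5×15+13 = 88 → write 8 carry 5
  F×15+5 = 230 → write 6 carry 14
  7×15+14 = 119 → write 7 carry 7
  remaining carry: 7

0x776810F2E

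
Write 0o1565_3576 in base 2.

0b1101110101011101111110

Each octal digit is 3 bits: 1=001 5=101 6=110 5=101 3=011 5=101 7=111 6=110.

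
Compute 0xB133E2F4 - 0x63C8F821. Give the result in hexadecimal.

0x4D6AEAD3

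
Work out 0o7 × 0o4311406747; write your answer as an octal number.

Multiply each base-8 digit by 7, carrying:
  7×7 = 49 → write 1 carry 6
  4×7+6 = 34 → write 2 carry 4
  7×7+4 = 53 → write 5 carry 6
  6×7+6 = 48 → write 0 carry 6
  0×7+6 = 6 → write 6
  4×7 = 28 → write 4 carry 3
  1×7+3 = 10 → write 2 carry 1
  1×7+1 = 8 → write 0 carry 1
  3×7+1 = 22 → write 6 carry 2
  4×7+2 = 30 → write 6 carry 3
  remaining carry: 3

0o36602460521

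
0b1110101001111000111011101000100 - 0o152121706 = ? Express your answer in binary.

0b1110011100100111101001101111110

0o152121706 = 0b1101010001010001111000110 in binary.
Subtract column by column in base 2:
  0-0 → 0
  0-1 → 1 (borrow)
  1-1-1 → 1 (borrow)
  0-0-1 → 1 (borrow)
  0-0-1 → 1 (borrow)
  0-0-1 → 1 (borrow)
  1-1-1 → 1 (borrow)
  0-1-1 → 0 (borrow)
  1-1-1 → 1 (borrow)
  1-1-1 → 1 (borrow)
  1-0-1 → 0
  0-0 → 0
  1-0 → 1
  1-1 → 0
  1-0 → 1
  0-1 → 1 (borrow)
  0-0-1 → 1 (borrow)
  0-0-1 → 1 (borrow)
  1-0-1 → 0
  1-1 → 0
  1-0 → 1
  1-1 → 0
  0-0 → 0
  0-1 → 1 (borrow)
  1-1-1 → 1 (borrow)
  0-0-1 → 1 (borrow)
  1-0-1 → 0
  0-0 → 0
  1-0 → 1
  1-0 → 1
  1-0 → 1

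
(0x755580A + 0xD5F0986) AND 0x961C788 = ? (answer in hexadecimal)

0x204180

Add column by column in base 16, right to left:
  A+6 = 0 carry 1
  0+8+1 = 9
  8+9 = 1 carry 1
  5+0+1 = 6
  5+F = 4 carry 1
  5+5+1 = B
  7+D = 4 carry 1
  final carry 1
Sum = 0x14B46190; now AND with 0x961C788:
  1&0=0, 4&9=0, B&6=2, 4&1=0, 6&C=4, 1&7=1, 9&8=8, 0&8=0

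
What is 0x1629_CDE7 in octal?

0o2612346747

Expand each hex digit to 4 bits: 1=0001 6=0110 2=0010 9=1001 C=1100 D=1101 E=1110 7=0111.
Group the bits in threes: 010 110 001 010 011 100 110 111 100 111 → 2612346747.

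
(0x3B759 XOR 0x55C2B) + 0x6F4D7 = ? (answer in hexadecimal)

0xDE049

First 0x3B759 XOR 0x55C2B = 0x6EB72.
Add column by column in base 16, right to left:
  2+7 = 9
  7+D = 4 carry 1
  B+4+1 = 0 carry 1
  E+F+1 = E carry 1
  6+6+1 = D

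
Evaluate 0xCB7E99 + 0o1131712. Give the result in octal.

0xCB7E99 = 0o62677231 in octal.
Add column by column in base 8, right to left:
  1+2 = 3
  3+1 = 4
  2+7 = 1 carry 1
  7+1+1 = 1 carry 1
  7+3+1 = 3 carry 1
  6+1+1 = 0 carry 1
  2+1+1 = 4
  6+0 = 6

0o64031143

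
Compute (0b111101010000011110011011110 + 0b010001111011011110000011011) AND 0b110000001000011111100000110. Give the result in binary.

0b1000011100000000000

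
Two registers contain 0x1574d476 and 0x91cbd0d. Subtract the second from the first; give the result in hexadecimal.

Subtract column by column in base 16:
  6-d → 9 (borrow)
  7-0-1 → 6
  4-d → 7 (borrow)
  d-b-1 → 1
  4-c → 8 (borrow)
  7-1-1 → 5
  5-9 → c (borrow)
  1-0-1 → 0

0xc581769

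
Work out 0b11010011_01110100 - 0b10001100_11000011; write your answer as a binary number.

0b100011010110001

Subtract column by column in base 2:
  0-1 → 1 (borrow)
  0-1-1 → 0 (borrow)
  1-0-1 → 0
  0-0 → 0
  1-0 → 1
  1-0 → 1
  1-1 → 0
  0-1 → 1 (borrow)
  1-0-1 → 0
  1-0 → 1
  0-1 → 1 (borrow)
  0-1-1 → 0 (borrow)
  1-0-1 → 0
  0-0 → 0
  1-0 → 1
  1-1 → 0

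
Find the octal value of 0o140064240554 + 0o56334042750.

Add column by column in base 8, right to left:
  4+0 = 4
  5+5 = 2 carry 1
  5+7+1 = 5 carry 1
  0+2+1 = 3
  4+4 = 0 carry 1
  2+0+1 = 3
  4+4 = 0 carry 1
  6+3+1 = 2 carry 1
  0+3+1 = 4
  0+6 = 6
  4+5 = 1 carry 1
  1+0+1 = 2

0o216420303524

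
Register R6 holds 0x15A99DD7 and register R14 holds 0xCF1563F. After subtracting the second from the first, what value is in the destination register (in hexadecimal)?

Subtract column by column in base 16:
  7-F → 8 (borrow)
  D-3-1 → 9
  D-6 → 7
  9-5 → 4
  9-1 → 8
  A-F → B (borrow)
  5-C-1 → 8 (borrow)
  1-0-1 → 0

0x8B84798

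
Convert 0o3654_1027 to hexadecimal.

Each octal digit is 3 bits: 3=011 6=110 5=101 4=100 1=001 0=000 2=010 7=111.
Group the bits into nibbles: 0111 1010 1100 0010 0001 0111 → 7ac217.

0x7ac217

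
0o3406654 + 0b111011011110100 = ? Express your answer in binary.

0b11101000010010100000

0o3406654 = 0b11100000110110101100 in binary.
Add column by column in base 2, right to left:
  0+0 = 0
  0+0 = 0
  1+1 = 0 carry 1
  1+0+1 = 0 carry 1
  0+1+1 = 0 carry 1
  1+1+1 = 1 carry 1
  0+1+1 = 0 carry 1
  1+1+1 = 1 carry 1
  1+0+1 = 0 carry 1
  0+1+1 = 0 carry 1
  1+1+1 = 1 carry 1
  1+0+1 = 0 carry 1
  0+1+1 = 0 carry 1
  0+1+1 = 0 carry 1
  0+1+1 = 0 carry 1
  0+0+1 = 1
  0+0 = 0
  1+0 = 1
  1+0 = 1
  1+0 = 1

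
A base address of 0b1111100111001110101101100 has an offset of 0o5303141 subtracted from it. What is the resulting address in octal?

0o167413413

0b1111100111001110101101100 = 0o174716554 in octal.
Subtract column by column in base 8:
  4-1 → 3
  5-4 → 1
  5-1 → 4
  6-3 → 3
  1-0 → 1
  7-3 → 4
  4-5 → 7 (borrow)
  7-0-1 → 6
  1-0 → 1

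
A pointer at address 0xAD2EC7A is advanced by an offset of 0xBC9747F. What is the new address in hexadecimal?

Add column by column in base 16, right to left:
  A+F = 9 carry 1
  7+7+1 = F
  C+4 = 0 carry 1
  E+7+1 = 6 carry 1
  2+9+1 = C
  D+C = 9 carry 1
  A+B+1 = 6 carry 1
  final carry 1

0x169C60F9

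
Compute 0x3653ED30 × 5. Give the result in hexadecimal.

0x10FA3A1F0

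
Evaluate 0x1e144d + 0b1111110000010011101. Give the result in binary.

0x1e144d = 0b111100001010001001101 in binary.
Add column by column in base 2, right to left:
  1+1 = 0 carry 1
  0+0+1 = 1
  1+1 = 0 carry 1
  1+1+1 = 1 carry 1
  0+1+1 = 0 carry 1
  0+0+1 = 1
  1+0 = 1
  0+1 = 1
  0+0 = 0
  0+0 = 0
  1+0 = 1
  0+0 = 0
  1+0 = 1
  0+1 = 1
  0+1 = 1
  0+1 = 1
  0+1 = 1
  1+1 = 0 carry 1
  1+1+1 = 1 carry 1
  1+0+1 = 0 carry 1
  1+0+1 = 0 carry 1
  final carry 1

0b1001011111010011101010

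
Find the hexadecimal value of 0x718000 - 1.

0x717FFF

The trailing 3 digits are 0, so subtracting 1 borrows through: they become F and the next digit up decrements.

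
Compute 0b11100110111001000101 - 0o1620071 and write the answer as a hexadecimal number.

0x74E0C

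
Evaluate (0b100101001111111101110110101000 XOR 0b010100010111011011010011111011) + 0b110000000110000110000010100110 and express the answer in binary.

First 0b100101001111111101110110101000 XOR 0b010100010111011011010011111011 = 0b110001011000100110100101010011.
Add column by column in base 2, right to left:
  1+0 = 1
  1+1 = 0 carry 1
  0+1+1 = 0 carry 1
  0+0+1 = 1
  1+0 = 1
  0+1 = 1
  1+0 = 1
  0+1 = 1
  1+0 = 1
  0+0 = 0
  0+0 = 0
  1+0 = 1
  0+0 = 0
  1+1 = 0 carry 1
  1+1+1 = 1 carry 1
  0+0+1 = 1
  0+0 = 0
  1+0 = 1
  0+0 = 0
  0+1 = 1
  0+1 = 1
  1+0 = 1
  1+0 = 1
  0+0 = 0
  1+0 = 1
  0+0 = 0
  0+0 = 0
  0+0 = 0
  1+1 = 0 carry 1
  1+1+1 = 1 carry 1
  final carry 1

0b1100001011110101100100111111001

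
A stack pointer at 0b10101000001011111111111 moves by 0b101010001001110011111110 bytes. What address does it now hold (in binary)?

Add column by column in base 2, right to left:
  1+0 = 1
  1+1 = 0 carry 1
  1+1+1 = 1 carry 1
  1+1+1 = 1 carry 1
  1+1+1 = 1 carry 1
  1+1+1 = 1 carry 1
  1+1+1 = 1 carry 1
  1+1+1 = 1 carry 1
  1+0+1 = 0 carry 1
  1+0+1 = 0 carry 1
  1+1+1 = 1 carry 1
  0+1+1 = 0 carry 1
  1+1+1 = 1 carry 1
  0+0+1 = 1
  0+0 = 0
  0+1 = 1
  0+0 = 0
  0+0 = 0
  1+0 = 1
  0+1 = 1
  1+0 = 1
  0+1 = 1
  1+0 = 1
  0+1 = 1

0b111111001011010011111101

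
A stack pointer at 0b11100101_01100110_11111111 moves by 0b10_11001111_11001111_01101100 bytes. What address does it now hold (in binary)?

Add column by column in base 2, right to left:
  1+0 = 1
  1+0 = 1
  1+1 = 0 carry 1
  1+1+1 = 1 carry 1
  1+0+1 = 0 carry 1
  1+1+1 = 1 carry 1
  1+1+1 = 1 carry 1
  1+0+1 = 0 carry 1
  0+1+1 = 0 carry 1
  1+1+1 = 1 carry 1
  1+1+1 = 1 carry 1
  0+1+1 = 0 carry 1
  0+0+1 = 1
  1+0 = 1
  1+1 = 0 carry 1
  0+1+1 = 0 carry 1
  1+1+1 = 1 carry 1
  0+1+1 = 0 carry 1
  1+1+1 = 1 carry 1
  0+1+1 = 0 carry 1
  0+0+1 = 1
  1+0 = 1
  1+1 = 0 carry 1
  1+1+1 = 1 carry 1
  0+0+1 = 1
  0+1 = 1

0b11101101010011011001101011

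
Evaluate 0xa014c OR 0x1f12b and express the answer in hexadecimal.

0xbf16f

OR each hex digit independently (no carries):
  a|1=b, 0|f=f, 1|1=1, 4|2=6, c|b=f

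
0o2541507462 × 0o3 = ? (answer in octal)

Multiply each base-8 digit by 3, carrying:
  2×3 = 6 → write 6
  6×3 = 18 → write 2 carry 2
  4×3+2 = 14 → write 6 carry 1
  7×3+1 = 22 → write 6 carry 2
  0×3+2 = 2 → write 2
  5×3 = 15 → write 7 carry 1
  1×3+1 = 4 → write 4
  4×3 = 12 → write 4 carry 1
  5×3+1 = 16 → write 0 carry 2
  2×3+2 = 8 → write 0 carry 1
  remaining carry: 1

0o10044726626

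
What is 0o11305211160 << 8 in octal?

0o4542504470000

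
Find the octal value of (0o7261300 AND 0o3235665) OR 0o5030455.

0o7231655

0o7261300 AND 0o3235665 = 0o3221200.
Then OR with 0o5030455.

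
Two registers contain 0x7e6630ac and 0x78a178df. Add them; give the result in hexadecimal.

0xf707a98b

Add column by column in base 16, right to left:
  c+f = b carry 1
  a+d+1 = 8 carry 1
  0+8+1 = 9
  3+7 = a
  6+1 = 7
  6+a = 0 carry 1
  e+8+1 = 7 carry 1
  7+7+1 = f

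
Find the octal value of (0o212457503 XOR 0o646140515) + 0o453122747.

0o1127641765

First 0o212457503 XOR 0o646140515 = 0o454517016.
Add column by column in base 8, right to left:
  6+7 = 5 carry 1
  1+4+1 = 6
  0+7 = 7
  7+2 = 1 carry 1
  1+2+1 = 4
  5+1 = 6
  4+3 = 7
  5+5 = 2 carry 1
  4+4+1 = 1 carry 1
  final carry 1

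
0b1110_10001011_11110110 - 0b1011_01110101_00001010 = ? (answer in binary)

0b110001011011101100

Subtract column by column in base 2:
  0-0 → 0
  1-1 → 0
  1-0 → 1
  0-1 → 1 (borrow)
  1-0-1 → 0
  1-0 → 1
  1-0 → 1
  1-0 → 1
  1-1 → 0
  1-0 → 1
  0-1 → 1 (borrow)
  1-0-1 → 0
  0-1 → 1 (borrow)
  0-1-1 → 0 (borrow)
  0-1-1 → 0 (borrow)
  1-0-1 → 0
  0-1 → 1 (borrow)
  1-1-1 → 1 (borrow)
  1-0-1 → 0
  1-1 → 0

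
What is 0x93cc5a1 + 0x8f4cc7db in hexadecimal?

0x98898d7c

Add column by column in base 16, right to left:
  1+b = c
  a+d = 7 carry 1
  5+7+1 = d
  c+c = 8 carry 1
  c+c+1 = 9 carry 1
  3+4+1 = 8
  9+f = 8 carry 1
  0+8+1 = 9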